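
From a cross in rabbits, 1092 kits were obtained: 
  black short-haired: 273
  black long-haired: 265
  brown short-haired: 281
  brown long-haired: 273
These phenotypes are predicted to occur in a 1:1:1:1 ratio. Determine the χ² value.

0.469

Total ratio parts = 4. Expected numbers out of 1092:
  black short-haired: 1092 × 1/4 = 273
  black long-haired: 1092 × 1/4 = 273
  brown short-haired: 1092 × 1/4 = 273
  brown long-haired: 1092 × 1/4 = 273
χ² = Σ (O − E)² / E
  black short-haired: (273 − 273)² / 273 = 0.0000
  black long-haired: (265 − 273)² / 273 = 0.2344
  brown short-haired: (281 − 273)² / 273 = 0.2344
  brown long-haired: (273 − 273)² / 273 = 0.0000
χ² = 0.0000 + 0.2344 + 0.2344 + 0.0000 = 0.4688 ≈ 0.469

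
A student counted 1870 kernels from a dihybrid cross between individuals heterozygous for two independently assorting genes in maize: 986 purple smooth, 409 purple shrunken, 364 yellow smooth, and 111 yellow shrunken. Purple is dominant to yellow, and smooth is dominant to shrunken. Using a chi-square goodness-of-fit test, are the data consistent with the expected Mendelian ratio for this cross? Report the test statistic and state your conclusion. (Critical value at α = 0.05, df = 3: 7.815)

A dihybrid F₂ with independent assortment and complete dominance at both loci gives a 9:3:3:1 phenotypic ratio.
Expected counts for N = 1870 under a 9:3:3:1 ratio (total parts = 16):
  purple smooth: 1870 × 9/16 = 1051.875
  purple shrunken: 1870 × 3/16 = 350.625
  yellow smooth: 1870 × 3/16 = 350.625
  yellow shrunken: 1870 × 1/16 = 116.875
χ² = Σ (O − E)² / E
  purple smooth: (986 − 1051.875)² / 1051.875 = 4.1255
  purple shrunken: (409 − 350.625)² / 350.625 = 9.7188
  yellow smooth: (364 − 350.625)² / 350.625 = 0.5102
  yellow shrunken: (111 − 116.875)² / 116.875 = 0.2953
χ² = 4.1255 + 9.7188 + 0.5102 + 0.2953 = 14.6498 ≈ 14.650
Degrees of freedom = 4 − 1 = 3; critical value at α = 0.05 is 7.815.
Since 14.650 > 7.815, we reject the null hypothesis — the data do not fit the 9:3:3:1 ratio.

14.650; not consistent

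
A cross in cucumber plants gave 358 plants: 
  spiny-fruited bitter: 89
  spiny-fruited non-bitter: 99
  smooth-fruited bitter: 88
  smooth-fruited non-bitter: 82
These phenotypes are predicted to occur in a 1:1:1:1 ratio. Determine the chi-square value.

1.665

The 1:1:1:1 ratio has 4 parts, so with N = 358 the expected counts are:
  spiny-fruited bitter: 358 × 1/4 = 89.5
  spiny-fruited non-bitter: 358 × 1/4 = 89.5
  smooth-fruited bitter: 358 × 1/4 = 89.5
  smooth-fruited non-bitter: 358 × 1/4 = 89.5
χ² = Σ (O − E)² / E
  spiny-fruited bitter: (89 − 89.5)² / 89.5 = 0.0028
  spiny-fruited non-bitter: (99 − 89.5)² / 89.5 = 1.0084
  smooth-fruited bitter: (88 − 89.5)² / 89.5 = 0.0251
  smooth-fruited non-bitter: (82 − 89.5)² / 89.5 = 0.6285
χ² = 0.0028 + 1.0084 + 0.0251 + 0.6285 = 1.6648 ≈ 1.665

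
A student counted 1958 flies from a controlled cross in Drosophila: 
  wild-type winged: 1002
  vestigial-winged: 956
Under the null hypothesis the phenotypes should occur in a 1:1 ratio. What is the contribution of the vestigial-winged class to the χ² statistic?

Total ratio parts = 2. Expected numbers out of 1958:
  wild-type winged: 1958 × 1/2 = 979
  vestigial-winged: 1958 × 1/2 = 979
Contribution of vestigial-winged: (956 − 979)² / 979 = 0.5403

0.540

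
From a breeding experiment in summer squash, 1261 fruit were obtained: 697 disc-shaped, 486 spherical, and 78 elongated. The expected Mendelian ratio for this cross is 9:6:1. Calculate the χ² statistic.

Expected counts for N = 1261 under a 9:6:1 ratio (total parts = 16):
  disc-shaped: 1261 × 9/16 = 709.3125
  spherical: 1261 × 6/16 = 472.875
  elongated: 1261 × 1/16 = 78.8125
χ² = Σ (O − E)² / E
  disc-shaped: (697 − 709.3125)² / 709.3125 = 0.2137
  spherical: (486 − 472.875)² / 472.875 = 0.3643
  elongated: (78 − 78.8125)² / 78.8125 = 0.0084
χ² = 0.2137 + 0.3643 + 0.0084 = 0.5864 ≈ 0.586

0.586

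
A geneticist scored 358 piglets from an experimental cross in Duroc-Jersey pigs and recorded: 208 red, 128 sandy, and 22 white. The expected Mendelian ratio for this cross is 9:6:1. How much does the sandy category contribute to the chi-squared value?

0.291

Total ratio parts = 16. Expected numbers out of 358:
  red: 358 × 9/16 = 201.375
  sandy: 358 × 6/16 = 134.25
  white: 358 × 1/16 = 22.375
Contribution of sandy: (128 − 134.25)² / 134.25 = 0.2910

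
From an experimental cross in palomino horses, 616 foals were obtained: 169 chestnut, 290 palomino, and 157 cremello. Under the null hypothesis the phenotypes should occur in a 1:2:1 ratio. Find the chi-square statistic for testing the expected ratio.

Total ratio parts = 4. Expected numbers out of 616:
  chestnut: 616 × 1/4 = 154
  palomino: 616 × 2/4 = 308
  cremello: 616 × 1/4 = 154
χ² = Σ (O − E)² / E
  chestnut: (169 − 154)² / 154 = 1.4610
  palomino: (290 − 308)² / 308 = 1.0519
  cremello: (157 − 154)² / 154 = 0.0584
χ² = 1.4610 + 1.0519 + 0.0584 = 2.5713 ≈ 2.571

2.571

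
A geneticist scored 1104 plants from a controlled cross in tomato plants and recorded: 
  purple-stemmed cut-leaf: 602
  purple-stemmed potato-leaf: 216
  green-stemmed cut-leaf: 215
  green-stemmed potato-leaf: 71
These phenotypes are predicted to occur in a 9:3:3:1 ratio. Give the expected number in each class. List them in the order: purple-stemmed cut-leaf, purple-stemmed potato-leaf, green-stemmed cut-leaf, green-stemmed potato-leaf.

Under the 9:3:3:1 hypothesis (Σ ratio = 16, N = 1104):
  purple-stemmed cut-leaf: 1104 × 9/16 = 621
  purple-stemmed potato-leaf: 1104 × 3/16 = 207
  green-stemmed cut-leaf: 1104 × 3/16 = 207
  green-stemmed potato-leaf: 1104 × 1/16 = 69

621, 207, 207, 69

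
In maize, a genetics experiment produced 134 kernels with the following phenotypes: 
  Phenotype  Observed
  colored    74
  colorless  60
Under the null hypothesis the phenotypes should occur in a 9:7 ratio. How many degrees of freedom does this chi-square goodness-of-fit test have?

1

A goodness-of-fit test with 2 phenotype classes has df = 2 − 1 = 1.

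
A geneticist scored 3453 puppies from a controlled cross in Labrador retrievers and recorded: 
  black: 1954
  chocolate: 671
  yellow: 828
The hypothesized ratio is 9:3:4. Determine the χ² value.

Expected counts for N = 3453 under a 9:3:4 ratio (total parts = 16):
  black: 3453 × 9/16 = 1942.3125
  chocolate: 3453 × 3/16 = 647.4375
  yellow: 3453 × 4/16 = 863.25
χ² = Σ (O − E)² / E
  black: (1954 − 1942.3125)² / 1942.3125 = 0.0703
  chocolate: (671 − 647.4375)² / 647.4375 = 0.8575
  yellow: (828 − 863.25)² / 863.25 = 1.4394
χ² = 0.0703 + 0.8575 + 1.4394 = 2.3672 ≈ 2.367

2.367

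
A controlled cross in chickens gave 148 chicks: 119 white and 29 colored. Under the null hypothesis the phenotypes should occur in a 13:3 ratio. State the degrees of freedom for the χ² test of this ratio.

1

A goodness-of-fit test with 2 phenotype classes has df = 2 − 1 = 1.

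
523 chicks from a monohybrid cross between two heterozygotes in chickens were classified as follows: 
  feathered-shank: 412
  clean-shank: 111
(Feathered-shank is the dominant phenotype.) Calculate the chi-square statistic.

For a monohybrid cross between heterozygotes with complete dominance, the expected phenotypic ratio is 3:1.
Expected counts for N = 523 under a 3:1 ratio (total parts = 4):
  feathered-shank: 523 × 3/4 = 392.25
  clean-shank: 523 × 1/4 = 130.75
χ² = Σ (O − E)² / E
  feathered-shank: (412 − 392.25)² / 392.25 = 0.9944
  clean-shank: (111 − 130.75)² / 130.75 = 2.9833
χ² = 0.9944 + 2.9833 = 3.9777 ≈ 3.978

3.978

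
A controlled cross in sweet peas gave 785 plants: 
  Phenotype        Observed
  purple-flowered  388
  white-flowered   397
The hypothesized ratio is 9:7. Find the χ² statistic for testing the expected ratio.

Under the 9:7 hypothesis (Σ ratio = 16, N = 785):
  purple-flowered: 785 × 9/16 = 441.5625
  white-flowered: 785 × 7/16 = 343.4375
χ² = Σ (O − E)² / E
  purple-flowered: (388 − 441.5625)² / 441.5625 = 6.4972
  white-flowered: (397 − 343.4375)² / 343.4375 = 8.3536
χ² = 6.4972 + 8.3536 = 14.8508 ≈ 14.851

14.851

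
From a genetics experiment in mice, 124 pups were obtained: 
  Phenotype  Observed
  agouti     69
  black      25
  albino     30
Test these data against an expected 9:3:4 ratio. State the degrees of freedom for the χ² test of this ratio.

A goodness-of-fit test with 3 phenotype classes has df = 3 − 1 = 2.

2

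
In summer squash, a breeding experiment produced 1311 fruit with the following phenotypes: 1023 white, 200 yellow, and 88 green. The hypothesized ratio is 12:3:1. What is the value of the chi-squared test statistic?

10.594

Under the 12:3:1 hypothesis (Σ ratio = 16, N = 1311):
  white: 1311 × 12/16 = 983.25
  yellow: 1311 × 3/16 = 245.8125
  green: 1311 × 1/16 = 81.9375
χ² = Σ (O − E)² / E
  white: (1023 − 983.25)² / 983.25 = 1.6070
  yellow: (200 − 245.8125)² / 245.8125 = 8.5382
  green: (88 − 81.9375)² / 81.9375 = 0.4486
χ² = 1.6070 + 8.5382 + 0.4486 = 10.5938 ≈ 10.594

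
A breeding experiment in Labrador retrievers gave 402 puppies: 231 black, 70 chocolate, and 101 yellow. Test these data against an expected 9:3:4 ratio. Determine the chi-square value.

0.491

Total ratio parts = 16. Expected numbers out of 402:
  black: 402 × 9/16 = 226.125
  chocolate: 402 × 3/16 = 75.375
  yellow: 402 × 4/16 = 100.5
χ² = Σ (O − E)² / E
  black: (231 − 226.125)² / 226.125 = 0.1051
  chocolate: (70 − 75.375)² / 75.375 = 0.3833
  yellow: (101 − 100.5)² / 100.5 = 0.0025
χ² = 0.1051 + 0.3833 + 0.0025 = 0.4909 ≈ 0.491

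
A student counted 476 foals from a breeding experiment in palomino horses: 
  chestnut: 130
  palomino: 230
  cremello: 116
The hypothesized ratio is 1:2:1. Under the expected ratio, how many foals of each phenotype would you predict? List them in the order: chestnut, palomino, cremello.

119, 238, 119

Total ratio parts = 4. Expected numbers out of 476:
  chestnut: 476 × 1/4 = 119
  palomino: 476 × 2/4 = 238
  cremello: 476 × 1/4 = 119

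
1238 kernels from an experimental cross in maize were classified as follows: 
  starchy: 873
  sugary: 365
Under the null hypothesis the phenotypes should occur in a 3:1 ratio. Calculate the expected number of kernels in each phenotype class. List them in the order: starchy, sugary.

Expected counts for N = 1238 under a 3:1 ratio (total parts = 4):
  starchy: 1238 × 3/4 = 928.5
  sugary: 1238 × 1/4 = 309.5

928.5, 309.5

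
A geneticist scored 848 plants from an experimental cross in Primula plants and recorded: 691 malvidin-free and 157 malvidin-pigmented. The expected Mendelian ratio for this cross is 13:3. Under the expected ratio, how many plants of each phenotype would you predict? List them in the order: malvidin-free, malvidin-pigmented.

Total ratio parts = 16. Expected numbers out of 848:
  malvidin-free: 848 × 13/16 = 689
  malvidin-pigmented: 848 × 3/16 = 159

689, 159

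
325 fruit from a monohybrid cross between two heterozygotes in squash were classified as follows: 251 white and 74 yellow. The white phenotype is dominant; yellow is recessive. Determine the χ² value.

For a monohybrid cross between heterozygotes with complete dominance, the expected phenotypic ratio is 3:1.
Under the 3:1 hypothesis (Σ ratio = 4, N = 325):
  white: 325 × 3/4 = 243.75
  yellow: 325 × 1/4 = 81.25
χ² = Σ (O − E)² / E
  white: (251 − 243.75)² / 243.75 = 0.2156
  yellow: (74 − 81.25)² / 81.25 = 0.6469
χ² = 0.2156 + 0.6469 = 0.8625 ≈ 0.863

0.863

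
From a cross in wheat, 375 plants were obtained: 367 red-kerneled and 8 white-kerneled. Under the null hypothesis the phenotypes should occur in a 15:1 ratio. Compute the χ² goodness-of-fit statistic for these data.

Total ratio parts = 16. Expected numbers out of 375:
  red-kerneled: 375 × 15/16 = 351.5625
  white-kerneled: 375 × 1/16 = 23.4375
χ² = Σ (O − E)² / E
  red-kerneled: (367 − 351.5625)² / 351.5625 = 0.6779
  white-kerneled: (8 − 23.4375)² / 23.4375 = 10.1682
χ² = 0.6779 + 10.1682 = 10.8461 ≈ 10.846

10.846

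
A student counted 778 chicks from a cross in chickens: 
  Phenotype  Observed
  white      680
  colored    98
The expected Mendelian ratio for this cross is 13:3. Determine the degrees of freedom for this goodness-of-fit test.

1

A goodness-of-fit test with 2 phenotype classes has df = 2 − 1 = 1.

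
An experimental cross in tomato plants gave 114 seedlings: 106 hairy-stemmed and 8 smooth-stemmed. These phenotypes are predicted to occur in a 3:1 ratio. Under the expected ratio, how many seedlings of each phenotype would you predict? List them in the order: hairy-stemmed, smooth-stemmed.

The 3:1 ratio has 4 parts, so with N = 114 the expected counts are:
  hairy-stemmed: 114 × 3/4 = 85.5
  smooth-stemmed: 114 × 1/4 = 28.5

85.5, 28.5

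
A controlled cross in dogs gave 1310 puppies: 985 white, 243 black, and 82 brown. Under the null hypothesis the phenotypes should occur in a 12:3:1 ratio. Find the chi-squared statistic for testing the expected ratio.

0.035

Expected counts for N = 1310 under a 12:3:1 ratio (total parts = 16):
  white: 1310 × 12/16 = 982.5
  black: 1310 × 3/16 = 245.625
  brown: 1310 × 1/16 = 81.875
χ² = Σ (O − E)² / E
  white: (985 − 982.5)² / 982.5 = 0.0064
  black: (243 − 245.625)² / 245.625 = 0.0281
  brown: (82 − 81.875)² / 81.875 = 0.0002
χ² = 0.0064 + 0.0281 + 0.0002 = 0.0347 ≈ 0.035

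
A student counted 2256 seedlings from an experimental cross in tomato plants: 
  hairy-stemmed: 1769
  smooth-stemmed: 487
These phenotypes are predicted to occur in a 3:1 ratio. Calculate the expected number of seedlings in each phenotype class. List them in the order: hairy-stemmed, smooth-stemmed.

Total ratio parts = 4. Expected numbers out of 2256:
  hairy-stemmed: 2256 × 3/4 = 1692
  smooth-stemmed: 2256 × 1/4 = 564

1692, 564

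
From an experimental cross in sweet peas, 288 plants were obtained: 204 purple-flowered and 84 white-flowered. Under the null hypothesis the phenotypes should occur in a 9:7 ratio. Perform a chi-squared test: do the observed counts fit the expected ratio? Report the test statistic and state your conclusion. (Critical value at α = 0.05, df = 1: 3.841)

Expected counts for N = 288 under a 9:7 ratio (total parts = 16):
  purple-flowered: 288 × 9/16 = 162
  white-flowered: 288 × 7/16 = 126
χ² = Σ (O − E)² / E
  purple-flowered: (204 − 162)² / 162 = 10.8889
  white-flowered: (84 − 126)² / 126 = 14.0000
χ² = 10.8889 + 14.0000 = 24.8889 ≈ 24.889
Degrees of freedom = 2 − 1 = 1; critical value at α = 0.05 is 3.841.
Since 24.889 > 3.841, we reject the null hypothesis — the data do not fit the 9:7 ratio.

24.889; not consistent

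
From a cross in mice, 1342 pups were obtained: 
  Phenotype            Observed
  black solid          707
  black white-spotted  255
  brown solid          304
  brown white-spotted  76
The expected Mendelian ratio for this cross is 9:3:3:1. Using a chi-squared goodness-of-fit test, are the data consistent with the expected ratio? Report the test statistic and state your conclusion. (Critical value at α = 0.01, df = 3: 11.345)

14.723; not consistent

Expected counts for N = 1342 under a 9:3:3:1 ratio (total parts = 16):
  black solid: 1342 × 9/16 = 754.875
  black white-spotted: 1342 × 3/16 = 251.625
  brown solid: 1342 × 3/16 = 251.625
  brown white-spotted: 1342 × 1/16 = 83.875
χ² = Σ (O − E)² / E
  black solid: (707 − 754.875)² / 754.875 = 3.0363
  black white-spotted: (255 − 251.625)² / 251.625 = 0.0453
  brown solid: (304 − 251.625)² / 251.625 = 10.9017
  brown white-spotted: (76 − 83.875)² / 83.875 = 0.7394
χ² = 3.0363 + 0.0453 + 10.9017 + 0.7394 = 14.7227 ≈ 14.723
Degrees of freedom = 4 − 1 = 3; critical value at α = 0.01 is 11.345.
Since 14.723 > 11.345, we reject the null hypothesis — the data do not fit the 9:3:3:1 ratio.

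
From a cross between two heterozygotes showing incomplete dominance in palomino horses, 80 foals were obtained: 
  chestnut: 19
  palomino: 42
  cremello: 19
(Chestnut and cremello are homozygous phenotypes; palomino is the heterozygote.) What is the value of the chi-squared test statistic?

With incomplete dominance, a heterozygote × heterozygote cross gives a 1:2:1 phenotypic ratio.
Expected counts for N = 80 under a 1:2:1 ratio (total parts = 4):
  chestnut: 80 × 1/4 = 20
  palomino: 80 × 2/4 = 40
  cremello: 80 × 1/4 = 20
χ² = Σ (O − E)² / E
  chestnut: (19 − 20)² / 20 = 0.0500
  palomino: (42 − 40)² / 40 = 0.1000
  cremello: (19 − 20)² / 20 = 0.0500
χ² = 0.0500 + 0.1000 + 0.0500 = 0.200

0.200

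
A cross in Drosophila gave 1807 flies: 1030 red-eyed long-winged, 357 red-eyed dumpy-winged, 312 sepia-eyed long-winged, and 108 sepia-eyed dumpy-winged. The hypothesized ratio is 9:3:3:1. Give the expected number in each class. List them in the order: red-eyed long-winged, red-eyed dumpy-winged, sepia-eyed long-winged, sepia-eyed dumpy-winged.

Expected counts for N = 1807 under a 9:3:3:1 ratio (total parts = 16):
  red-eyed long-winged: 1807 × 9/16 = 1016.4375
  red-eyed dumpy-winged: 1807 × 3/16 = 338.8125
  sepia-eyed long-winged: 1807 × 3/16 = 338.8125
  sepia-eyed dumpy-winged: 1807 × 1/16 = 112.9375

1016.4375, 338.8125, 338.8125, 112.9375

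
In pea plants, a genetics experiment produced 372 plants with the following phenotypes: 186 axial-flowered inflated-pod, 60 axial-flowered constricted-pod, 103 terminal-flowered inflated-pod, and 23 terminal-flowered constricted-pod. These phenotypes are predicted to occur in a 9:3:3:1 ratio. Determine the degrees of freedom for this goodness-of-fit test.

A goodness-of-fit test with 4 phenotype classes has df = 4 − 1 = 3.

3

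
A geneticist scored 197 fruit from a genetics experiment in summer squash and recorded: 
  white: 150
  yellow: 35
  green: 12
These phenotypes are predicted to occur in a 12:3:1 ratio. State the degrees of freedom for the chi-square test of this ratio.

A goodness-of-fit test with 3 phenotype classes has df = 3 − 1 = 2.

2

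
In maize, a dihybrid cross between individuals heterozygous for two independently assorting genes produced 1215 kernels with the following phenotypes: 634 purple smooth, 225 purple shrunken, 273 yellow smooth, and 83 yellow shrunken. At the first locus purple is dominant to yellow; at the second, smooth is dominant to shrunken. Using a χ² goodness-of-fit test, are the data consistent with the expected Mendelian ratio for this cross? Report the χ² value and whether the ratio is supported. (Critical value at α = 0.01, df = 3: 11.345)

13.231; not consistent

A dihybrid F₂ with independent assortment and complete dominance at both loci gives a 9:3:3:1 phenotypic ratio.
The 9:3:3:1 ratio has 16 parts, so with N = 1215 the expected counts are:
  purple smooth: 1215 × 9/16 = 683.4375
  purple shrunken: 1215 × 3/16 = 227.8125
  yellow smooth: 1215 × 3/16 = 227.8125
  yellow shrunken: 1215 × 1/16 = 75.9375
χ² = Σ (O − E)² / E
  purple smooth: (634 − 683.4375)² / 683.4375 = 3.5761
  purple shrunken: (225 − 227.8125)² / 227.8125 = 0.0347
  yellow smooth: (273 − 227.8125)² / 227.8125 = 8.9631
  yellow shrunken: (83 − 75.9375)² / 75.9375 = 0.6568
χ² = 3.5761 + 0.0347 + 8.9631 + 0.6568 = 13.2307 ≈ 13.231
Degrees of freedom = 4 − 1 = 3; critical value at α = 0.01 is 11.345.
Since 13.231 > 11.345, we reject the null hypothesis — the data do not fit the 9:3:3:1 ratio.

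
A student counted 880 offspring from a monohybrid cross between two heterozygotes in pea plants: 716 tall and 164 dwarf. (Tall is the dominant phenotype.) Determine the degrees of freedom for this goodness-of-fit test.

1

For a monohybrid cross between heterozygotes with complete dominance, the expected phenotypic ratio is 3:1.
A goodness-of-fit test with 2 phenotype classes has df = 2 − 1 = 1.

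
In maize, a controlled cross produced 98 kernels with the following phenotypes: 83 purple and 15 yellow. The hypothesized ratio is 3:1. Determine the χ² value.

4.912

Expected counts for N = 98 under a 3:1 ratio (total parts = 4):
  purple: 98 × 3/4 = 73.5
  yellow: 98 × 1/4 = 24.5
χ² = Σ (O − E)² / E
  purple: (83 − 73.5)² / 73.5 = 1.2279
  yellow: (15 − 24.5)² / 24.5 = 3.6837
χ² = 1.2279 + 3.6837 = 4.9116 ≈ 4.912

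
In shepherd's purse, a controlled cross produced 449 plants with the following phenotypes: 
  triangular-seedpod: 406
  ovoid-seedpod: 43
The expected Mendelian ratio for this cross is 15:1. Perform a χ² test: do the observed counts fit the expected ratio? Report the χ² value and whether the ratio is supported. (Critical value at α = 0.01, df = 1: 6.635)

8.481; not consistent

Expected counts for N = 449 under a 15:1 ratio (total parts = 16):
  triangular-seedpod: 449 × 15/16 = 420.9375
  ovoid-seedpod: 449 × 1/16 = 28.0625
χ² = Σ (O − E)² / E
  triangular-seedpod: (406 − 420.9375)² / 420.9375 = 0.5301
  ovoid-seedpod: (43 − 28.0625)² / 28.0625 = 7.9511
χ² = 0.5301 + 7.9511 = 8.4812 ≈ 8.481
Degrees of freedom = 2 − 1 = 1; critical value at α = 0.01 is 6.635.
Since 8.481 > 6.635, we reject the null hypothesis — the data do not fit the 15:1 ratio.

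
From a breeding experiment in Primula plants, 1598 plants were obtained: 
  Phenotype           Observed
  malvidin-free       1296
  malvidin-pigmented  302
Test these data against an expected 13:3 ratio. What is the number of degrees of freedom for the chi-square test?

A goodness-of-fit test with 2 phenotype classes has df = 2 − 1 = 1.

1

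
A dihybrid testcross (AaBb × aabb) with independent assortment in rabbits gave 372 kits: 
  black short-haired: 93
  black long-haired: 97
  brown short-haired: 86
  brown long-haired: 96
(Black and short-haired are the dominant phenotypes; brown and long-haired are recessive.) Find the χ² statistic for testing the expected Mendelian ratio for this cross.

0.796

A dihybrid testcross with independent assortment gives a 1:1:1:1 ratio.
Total ratio parts = 4. Expected numbers out of 372:
  black short-haired: 372 × 1/4 = 93
  black long-haired: 372 × 1/4 = 93
  brown short-haired: 372 × 1/4 = 93
  brown long-haired: 372 × 1/4 = 93
χ² = Σ (O − E)² / E
  black short-haired: (93 − 93)² / 93 = 0.0000
  black long-haired: (97 − 93)² / 93 = 0.1720
  brown short-haired: (86 − 93)² / 93 = 0.5269
  brown long-haired: (96 − 93)² / 93 = 0.0968
χ² = 0.0000 + 0.1720 + 0.5269 + 0.0968 = 0.7957 ≈ 0.796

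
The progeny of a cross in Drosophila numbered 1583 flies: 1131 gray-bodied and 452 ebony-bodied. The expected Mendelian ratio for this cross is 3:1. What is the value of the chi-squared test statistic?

The 3:1 ratio has 4 parts, so with N = 1583 the expected counts are:
  gray-bodied: 1583 × 3/4 = 1187.25
  ebony-bodied: 1583 × 1/4 = 395.75
χ² = Σ (O − E)² / E
  gray-bodied: (1131 − 1187.25)² / 1187.25 = 2.6650
  ebony-bodied: (452 − 395.75)² / 395.75 = 7.9951
χ² = 2.6650 + 7.9951 = 10.6601 ≈ 10.660

10.660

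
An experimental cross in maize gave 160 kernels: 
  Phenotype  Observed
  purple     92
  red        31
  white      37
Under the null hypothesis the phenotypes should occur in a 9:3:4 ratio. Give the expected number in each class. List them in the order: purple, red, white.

Total ratio parts = 16. Expected numbers out of 160:
  purple: 160 × 9/16 = 90
  red: 160 × 3/16 = 30
  white: 160 × 4/16 = 40

90, 30, 40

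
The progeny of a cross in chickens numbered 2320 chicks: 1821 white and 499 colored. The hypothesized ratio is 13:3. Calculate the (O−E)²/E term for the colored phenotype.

9.416

The 13:3 ratio has 16 parts, so with N = 2320 the expected counts are:
  white: 2320 × 13/16 = 1885
  colored: 2320 × 3/16 = 435
Contribution of colored: (499 − 435)² / 435 = 9.4161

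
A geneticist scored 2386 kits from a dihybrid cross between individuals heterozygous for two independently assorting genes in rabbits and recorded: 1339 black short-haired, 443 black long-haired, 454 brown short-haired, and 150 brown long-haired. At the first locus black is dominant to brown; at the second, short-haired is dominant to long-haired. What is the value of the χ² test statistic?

A dihybrid F₂ with independent assortment and complete dominance at both loci gives a 9:3:3:1 phenotypic ratio.
The 9:3:3:1 ratio has 16 parts, so with N = 2386 the expected counts are:
  black short-haired: 2386 × 9/16 = 1342.125
  black long-haired: 2386 × 3/16 = 447.375
  brown short-haired: 2386 × 3/16 = 447.375
  brown long-haired: 2386 × 1/16 = 149.125
χ² = Σ (O − E)² / E
  black short-haired: (1339 − 1342.125)² / 1342.125 = 0.0073
  black long-haired: (443 − 447.375)² / 447.375 = 0.0428
  brown short-haired: (454 − 447.375)² / 447.375 = 0.0981
  brown long-haired: (150 − 149.125)² / 149.125 = 0.0051
χ² = 0.0073 + 0.0428 + 0.0981 + 0.0051 = 0.1533 ≈ 0.153

0.153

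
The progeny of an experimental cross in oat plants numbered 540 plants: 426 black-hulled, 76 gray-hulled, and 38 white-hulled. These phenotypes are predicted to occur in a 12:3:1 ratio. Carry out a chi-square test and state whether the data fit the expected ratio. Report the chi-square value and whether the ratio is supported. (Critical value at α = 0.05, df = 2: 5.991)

Expected counts for N = 540 under a 12:3:1 ratio (total parts = 16):
  black-hulled: 540 × 12/16 = 405
  gray-hulled: 540 × 3/16 = 101.25
  white-hulled: 540 × 1/16 = 33.75
χ² = Σ (O − E)² / E
  black-hulled: (426 − 405)² / 405 = 1.0889
  gray-hulled: (76 − 101.25)² / 101.25 = 6.2969
  white-hulled: (38 − 33.75)² / 33.75 = 0.5352
χ² = 1.0889 + 6.2969 + 0.5352 = 7.921
Degrees of freedom = 3 − 1 = 2; critical value at α = 0.05 is 5.991.
Since 7.921 > 5.991, we reject the null hypothesis — the data do not fit the 12:3:1 ratio.

7.921; not consistent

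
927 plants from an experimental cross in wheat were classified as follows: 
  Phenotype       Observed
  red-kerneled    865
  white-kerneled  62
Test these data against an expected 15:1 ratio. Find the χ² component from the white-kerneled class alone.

Total ratio parts = 16. Expected numbers out of 927:
  red-kerneled: 927 × 15/16 = 869.0625
  white-kerneled: 927 × 1/16 = 57.9375
Contribution of white-kerneled: (62 − 57.9375)² / 57.9375 = 0.2849

0.285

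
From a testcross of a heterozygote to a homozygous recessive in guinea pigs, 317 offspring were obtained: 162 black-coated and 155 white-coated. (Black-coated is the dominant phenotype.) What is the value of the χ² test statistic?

A testcross of a heterozygote (Aa × aa) gives a 1:1 phenotypic ratio.
Expected counts for N = 317 under a 1:1 ratio (total parts = 2):
  black-coated: 317 × 1/2 = 158.5
  white-coated: 317 × 1/2 = 158.5
χ² = Σ (O − E)² / E
  black-coated: (162 − 158.5)² / 158.5 = 0.0773
  white-coated: (155 − 158.5)² / 158.5 = 0.0773
χ² = 0.0773 + 0.0773 = 0.1546 ≈ 0.155

0.155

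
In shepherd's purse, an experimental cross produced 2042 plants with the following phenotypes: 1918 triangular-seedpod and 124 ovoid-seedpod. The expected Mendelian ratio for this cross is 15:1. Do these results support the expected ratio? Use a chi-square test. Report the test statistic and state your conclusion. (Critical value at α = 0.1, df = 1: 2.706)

0.110; consistent

Expected counts for N = 2042 under a 15:1 ratio (total parts = 16):
  triangular-seedpod: 2042 × 15/16 = 1914.375
  ovoid-seedpod: 2042 × 1/16 = 127.625
χ² = Σ (O − E)² / E
  triangular-seedpod: (1918 − 1914.375)² / 1914.375 = 0.0069
  ovoid-seedpod: (124 − 127.625)² / 127.625 = 0.1030
χ² = 0.0069 + 0.1030 = 0.1099 ≈ 0.110
Degrees of freedom = 2 − 1 = 1; critical value at α = 0.1 is 2.706.
Since 0.110 < 2.706, we fail to reject the null hypothesis — the data are consistent with the 15:1 ratio.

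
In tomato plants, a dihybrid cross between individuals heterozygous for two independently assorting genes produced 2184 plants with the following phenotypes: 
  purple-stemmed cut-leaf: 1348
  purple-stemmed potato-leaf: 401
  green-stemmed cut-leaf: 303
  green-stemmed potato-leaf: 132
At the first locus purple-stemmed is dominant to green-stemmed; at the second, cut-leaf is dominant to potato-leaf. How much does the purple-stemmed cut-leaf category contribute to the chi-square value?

11.624

A dihybrid F₂ with independent assortment and complete dominance at both loci gives a 9:3:3:1 phenotypic ratio.
Total ratio parts = 16. Expected numbers out of 2184:
  purple-stemmed cut-leaf: 2184 × 9/16 = 1228.5
  purple-stemmed potato-leaf: 2184 × 3/16 = 409.5
  green-stemmed cut-leaf: 2184 × 3/16 = 409.5
  green-stemmed potato-leaf: 2184 × 1/16 = 136.5
Contribution of purple-stemmed cut-leaf: (1348 − 1228.5)² / 1228.5 = 11.6241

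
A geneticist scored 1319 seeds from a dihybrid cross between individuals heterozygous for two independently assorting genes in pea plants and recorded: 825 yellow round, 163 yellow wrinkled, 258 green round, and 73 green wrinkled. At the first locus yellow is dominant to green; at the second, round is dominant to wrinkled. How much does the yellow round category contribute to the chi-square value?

9.299

A dihybrid F₂ with independent assortment and complete dominance at both loci gives a 9:3:3:1 phenotypic ratio.
Expected counts for N = 1319 under a 9:3:3:1 ratio (total parts = 16):
  yellow round: 1319 × 9/16 = 741.9375
  yellow wrinkled: 1319 × 3/16 = 247.3125
  green round: 1319 × 3/16 = 247.3125
  green wrinkled: 1319 × 1/16 = 82.4375
Contribution of yellow round: (825 − 741.9375)² / 741.9375 = 9.2991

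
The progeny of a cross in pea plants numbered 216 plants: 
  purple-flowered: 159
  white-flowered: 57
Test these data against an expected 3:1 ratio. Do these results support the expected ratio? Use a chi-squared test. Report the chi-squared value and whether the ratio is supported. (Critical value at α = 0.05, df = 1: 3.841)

Under the 3:1 hypothesis (Σ ratio = 4, N = 216):
  purple-flowered: 216 × 3/4 = 162
  white-flowered: 216 × 1/4 = 54
χ² = Σ (O − E)² / E
  purple-flowered: (159 − 162)² / 162 = 0.0556
  white-flowered: (57 − 54)² / 54 = 0.1667
χ² = 0.0556 + 0.1667 = 0.2223 ≈ 0.222
Degrees of freedom = 2 − 1 = 1; critical value at α = 0.05 is 3.841.
Since 0.222 < 3.841, we fail to reject the null hypothesis — the data are consistent with the 3:1 ratio.

0.222; consistent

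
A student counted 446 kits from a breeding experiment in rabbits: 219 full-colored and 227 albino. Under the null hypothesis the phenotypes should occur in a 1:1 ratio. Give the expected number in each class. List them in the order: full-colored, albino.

Total ratio parts = 2. Expected numbers out of 446:
  full-colored: 446 × 1/2 = 223
  albino: 446 × 1/2 = 223

223, 223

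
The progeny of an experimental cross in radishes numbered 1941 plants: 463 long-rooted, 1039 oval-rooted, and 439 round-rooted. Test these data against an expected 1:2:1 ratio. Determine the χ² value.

10.263

Expected counts for N = 1941 under a 1:2:1 ratio (total parts = 4):
  long-rooted: 1941 × 1/4 = 485.25
  oval-rooted: 1941 × 2/4 = 970.5
  round-rooted: 1941 × 1/4 = 485.25
χ² = Σ (O − E)² / E
  long-rooted: (463 − 485.25)² / 485.25 = 1.0202
  oval-rooted: (1039 − 970.5)² / 970.5 = 4.8349
  round-rooted: (439 − 485.25)² / 485.25 = 4.4082
χ² = 1.0202 + 4.8349 + 4.4082 = 10.2633 ≈ 10.263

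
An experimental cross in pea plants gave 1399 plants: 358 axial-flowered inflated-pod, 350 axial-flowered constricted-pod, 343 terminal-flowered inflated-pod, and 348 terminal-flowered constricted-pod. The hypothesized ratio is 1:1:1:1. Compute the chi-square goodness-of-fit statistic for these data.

0.334

Under the 1:1:1:1 hypothesis (Σ ratio = 4, N = 1399):
  axial-flowered inflated-pod: 1399 × 1/4 = 349.75
  axial-flowered constricted-pod: 1399 × 1/4 = 349.75
  terminal-flowered inflated-pod: 1399 × 1/4 = 349.75
  terminal-flowered constricted-pod: 1399 × 1/4 = 349.75
χ² = Σ (O − E)² / E
  axial-flowered inflated-pod: (358 − 349.75)² / 349.75 = 0.1946
  axial-flowered constricted-pod: (350 − 349.75)² / 349.75 = 0.0002
  terminal-flowered inflated-pod: (343 − 349.75)² / 349.75 = 0.1303
  terminal-flowered constricted-pod: (348 − 349.75)² / 349.75 = 0.0088
χ² = 0.1946 + 0.0002 + 0.1303 + 0.0088 = 0.3339 ≈ 0.334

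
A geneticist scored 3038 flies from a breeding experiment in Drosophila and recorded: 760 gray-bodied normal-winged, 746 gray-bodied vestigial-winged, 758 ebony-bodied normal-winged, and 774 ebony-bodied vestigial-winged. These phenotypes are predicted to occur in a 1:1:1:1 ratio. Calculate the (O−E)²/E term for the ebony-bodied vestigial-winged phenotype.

0.277

Total ratio parts = 4. Expected numbers out of 3038:
  gray-bodied normal-winged: 3038 × 1/4 = 759.5
  gray-bodied vestigial-winged: 3038 × 1/4 = 759.5
  ebony-bodied normal-winged: 3038 × 1/4 = 759.5
  ebony-bodied vestigial-winged: 3038 × 1/4 = 759.5
Contribution of ebony-bodied vestigial-winged: (774 − 759.5)² / 759.5 = 0.2768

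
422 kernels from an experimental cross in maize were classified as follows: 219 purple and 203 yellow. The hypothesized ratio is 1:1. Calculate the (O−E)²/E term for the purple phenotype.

The 1:1 ratio has 2 parts, so with N = 422 the expected counts are:
  purple: 422 × 1/2 = 211
  yellow: 422 × 1/2 = 211
Contribution of purple: (219 − 211)² / 211 = 0.3033

0.303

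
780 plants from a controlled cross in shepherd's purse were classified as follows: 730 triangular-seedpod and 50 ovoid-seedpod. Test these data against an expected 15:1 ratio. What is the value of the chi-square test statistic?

The 15:1 ratio has 16 parts, so with N = 780 the expected counts are:
  triangular-seedpod: 780 × 15/16 = 731.25
  ovoid-seedpod: 780 × 1/16 = 48.75
χ² = Σ (O − E)² / E
  triangular-seedpod: (730 − 731.25)² / 731.25 = 0.0021
  ovoid-seedpod: (50 − 48.75)² / 48.75 = 0.0321
χ² = 0.0021 + 0.0321 = 0.0342 ≈ 0.034

0.034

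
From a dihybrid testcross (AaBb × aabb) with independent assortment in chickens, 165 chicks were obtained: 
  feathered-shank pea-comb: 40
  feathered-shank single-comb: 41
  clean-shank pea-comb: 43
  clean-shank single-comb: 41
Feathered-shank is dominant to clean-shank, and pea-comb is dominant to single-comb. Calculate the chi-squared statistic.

A dihybrid testcross with independent assortment gives a 1:1:1:1 ratio.
Expected counts for N = 165 under a 1:1:1:1 ratio (total parts = 4):
  feathered-shank pea-comb: 165 × 1/4 = 41.25
  feathered-shank single-comb: 165 × 1/4 = 41.25
  clean-shank pea-comb: 165 × 1/4 = 41.25
  clean-shank single-comb: 165 × 1/4 = 41.25
χ² = Σ (O − E)² / E
  feathered-shank pea-comb: (40 − 41.25)² / 41.25 = 0.0379
  feathered-shank single-comb: (41 − 41.25)² / 41.25 = 0.0015
  clean-shank pea-comb: (43 − 41.25)² / 41.25 = 0.0742
  clean-shank single-comb: (41 − 41.25)² / 41.25 = 0.0015
χ² = 0.0379 + 0.0015 + 0.0742 + 0.0015 = 0.1151 ≈ 0.115

0.115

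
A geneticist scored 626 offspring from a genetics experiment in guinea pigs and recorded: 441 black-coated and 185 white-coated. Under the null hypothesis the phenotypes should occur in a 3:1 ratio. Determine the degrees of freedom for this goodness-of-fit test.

A goodness-of-fit test with 2 phenotype classes has df = 2 − 1 = 1.

1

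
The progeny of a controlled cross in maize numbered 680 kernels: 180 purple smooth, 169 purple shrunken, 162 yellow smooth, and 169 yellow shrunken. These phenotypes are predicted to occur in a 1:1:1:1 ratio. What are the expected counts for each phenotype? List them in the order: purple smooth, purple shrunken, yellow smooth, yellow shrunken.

Total ratio parts = 4. Expected numbers out of 680:
  purple smooth: 680 × 1/4 = 170
  purple shrunken: 680 × 1/4 = 170
  yellow smooth: 680 × 1/4 = 170
  yellow shrunken: 680 × 1/4 = 170

170, 170, 170, 170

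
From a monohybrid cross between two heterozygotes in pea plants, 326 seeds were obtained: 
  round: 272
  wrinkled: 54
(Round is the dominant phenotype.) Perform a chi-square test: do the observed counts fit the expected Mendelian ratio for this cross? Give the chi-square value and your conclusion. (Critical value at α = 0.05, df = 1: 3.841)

For a monohybrid cross between heterozygotes with complete dominance, the expected phenotypic ratio is 3:1.
Expected counts for N = 326 under a 3:1 ratio (total parts = 4):
  round: 326 × 3/4 = 244.5
  wrinkled: 326 × 1/4 = 81.5
χ² = Σ (O − E)² / E
  round: (272 − 244.5)² / 244.5 = 3.0930
  wrinkled: (54 − 81.5)² / 81.5 = 9.2791
χ² = 3.0930 + 9.2791 = 12.3721 ≈ 12.372
Degrees of freedom = 2 − 1 = 1; critical value at α = 0.05 is 3.841.
Since 12.372 > 3.841, we reject the null hypothesis — the data do not fit the 3:1 ratio.

12.372; not consistent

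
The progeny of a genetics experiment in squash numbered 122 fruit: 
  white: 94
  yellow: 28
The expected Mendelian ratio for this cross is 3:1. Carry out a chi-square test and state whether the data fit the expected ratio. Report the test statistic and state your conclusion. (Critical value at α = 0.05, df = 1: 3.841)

Total ratio parts = 4. Expected numbers out of 122:
  white: 122 × 3/4 = 91.5
  yellow: 122 × 1/4 = 30.5
χ² = Σ (O − E)² / E
  white: (94 − 91.5)² / 91.5 = 0.0683
  yellow: (28 − 30.5)² / 30.5 = 0.2049
χ² = 0.0683 + 0.2049 = 0.2732 ≈ 0.273
Degrees of freedom = 2 − 1 = 1; critical value at α = 0.05 is 3.841.
Since 0.273 < 3.841, we fail to reject the null hypothesis — the data are consistent with the 3:1 ratio.

0.273; consistent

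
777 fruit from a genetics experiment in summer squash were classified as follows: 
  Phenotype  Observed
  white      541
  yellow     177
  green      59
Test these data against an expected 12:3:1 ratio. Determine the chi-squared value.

Expected counts for N = 777 under a 12:3:1 ratio (total parts = 16):
  white: 777 × 12/16 = 582.75
  yellow: 777 × 3/16 = 145.6875
  green: 777 × 1/16 = 48.5625
χ² = Σ (O − E)² / E
  white: (541 − 582.75)² / 582.75 = 2.9911
  yellow: (177 − 145.6875)² / 145.6875 = 6.7300
  green: (59 − 48.5625)² / 48.5625 = 2.2433
χ² = 2.9911 + 6.7300 + 2.2433 = 11.9644 ≈ 11.964

11.964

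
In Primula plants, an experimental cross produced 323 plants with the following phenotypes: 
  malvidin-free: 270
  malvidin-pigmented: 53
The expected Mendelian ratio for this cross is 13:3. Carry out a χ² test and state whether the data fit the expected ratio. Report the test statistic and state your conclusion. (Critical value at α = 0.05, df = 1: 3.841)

Under the 13:3 hypothesis (Σ ratio = 16, N = 323):
  malvidin-free: 323 × 13/16 = 262.4375
  malvidin-pigmented: 323 × 3/16 = 60.5625
χ² = Σ (O − E)² / E
  malvidin-free: (270 − 262.4375)² / 262.4375 = 0.2179
  malvidin-pigmented: (53 − 60.5625)² / 60.5625 = 0.9443
χ² = 0.2179 + 0.9443 = 1.1622 ≈ 1.162
Degrees of freedom = 2 − 1 = 1; critical value at α = 0.05 is 3.841.
Since 1.162 < 3.841, we fail to reject the null hypothesis — the data are consistent with the 13:3 ratio.

1.162; consistent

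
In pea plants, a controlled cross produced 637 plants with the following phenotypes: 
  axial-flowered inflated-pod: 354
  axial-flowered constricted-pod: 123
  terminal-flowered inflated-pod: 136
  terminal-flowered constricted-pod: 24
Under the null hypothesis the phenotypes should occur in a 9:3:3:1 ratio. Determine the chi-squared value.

8.735

Under the 9:3:3:1 hypothesis (Σ ratio = 16, N = 637):
  axial-flowered inflated-pod: 637 × 9/16 = 358.3125
  axial-flowered constricted-pod: 637 × 3/16 = 119.4375
  terminal-flowered inflated-pod: 637 × 3/16 = 119.4375
  terminal-flowered constricted-pod: 637 × 1/16 = 39.8125
χ² = Σ (O − E)² / E
  axial-flowered inflated-pod: (354 − 358.3125)² / 358.3125 = 0.0519
  axial-flowered constricted-pod: (123 − 119.4375)² / 119.4375 = 0.1063
  terminal-flowered inflated-pod: (136 − 119.4375)² / 119.4375 = 2.2967
  terminal-flowered constricted-pod: (24 − 39.8125)² / 39.8125 = 6.2803
χ² = 0.0519 + 0.1063 + 2.2967 + 6.2803 = 8.7352 ≈ 8.735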